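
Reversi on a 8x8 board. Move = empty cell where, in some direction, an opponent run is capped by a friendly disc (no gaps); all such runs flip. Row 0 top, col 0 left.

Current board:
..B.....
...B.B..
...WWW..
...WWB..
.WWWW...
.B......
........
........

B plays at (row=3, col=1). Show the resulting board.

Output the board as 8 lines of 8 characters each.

Place B at (3,1); scan 8 dirs for brackets.
Dir NW: first cell '.' (not opp) -> no flip
Dir N: first cell '.' (not opp) -> no flip
Dir NE: first cell '.' (not opp) -> no flip
Dir W: first cell '.' (not opp) -> no flip
Dir E: first cell '.' (not opp) -> no flip
Dir SW: first cell '.' (not opp) -> no flip
Dir S: opp run (4,1) capped by B -> flip
Dir SE: opp run (4,2), next='.' -> no flip
All flips: (4,1)

Answer: ..B.....
...B.B..
...WWW..
.B.WWB..
.BWWW...
.B......
........
........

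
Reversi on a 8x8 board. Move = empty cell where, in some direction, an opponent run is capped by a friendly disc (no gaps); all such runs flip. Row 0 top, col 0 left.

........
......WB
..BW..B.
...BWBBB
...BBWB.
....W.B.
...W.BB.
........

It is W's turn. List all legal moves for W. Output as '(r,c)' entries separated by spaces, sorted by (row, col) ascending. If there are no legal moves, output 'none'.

(0,6): no bracket -> illegal
(0,7): no bracket -> illegal
(1,1): no bracket -> illegal
(1,2): no bracket -> illegal
(1,3): no bracket -> illegal
(1,5): no bracket -> illegal
(2,1): flips 1 -> legal
(2,4): no bracket -> illegal
(2,5): flips 1 -> legal
(2,7): flips 1 -> legal
(3,1): no bracket -> illegal
(3,2): flips 2 -> legal
(4,2): flips 2 -> legal
(4,7): flips 1 -> legal
(5,2): flips 1 -> legal
(5,3): flips 2 -> legal
(5,5): no bracket -> illegal
(5,7): no bracket -> illegal
(6,4): no bracket -> illegal
(6,7): flips 1 -> legal
(7,4): no bracket -> illegal
(7,5): no bracket -> illegal
(7,6): flips 6 -> legal
(7,7): no bracket -> illegal

Answer: (2,1) (2,5) (2,7) (3,2) (4,2) (4,7) (5,2) (5,3) (6,7) (7,6)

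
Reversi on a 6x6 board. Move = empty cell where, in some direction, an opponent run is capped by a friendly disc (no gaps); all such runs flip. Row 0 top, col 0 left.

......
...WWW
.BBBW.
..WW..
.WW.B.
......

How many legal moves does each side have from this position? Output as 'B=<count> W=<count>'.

Answer: B=7 W=6

Derivation:
-- B to move --
(0,2): no bracket -> illegal
(0,3): flips 1 -> legal
(0,4): flips 1 -> legal
(0,5): flips 1 -> legal
(1,2): no bracket -> illegal
(2,5): flips 1 -> legal
(3,0): no bracket -> illegal
(3,1): no bracket -> illegal
(3,4): no bracket -> illegal
(3,5): no bracket -> illegal
(4,0): no bracket -> illegal
(4,3): flips 2 -> legal
(5,0): flips 2 -> legal
(5,1): no bracket -> illegal
(5,2): flips 2 -> legal
(5,3): no bracket -> illegal
B mobility = 7
-- W to move --
(1,0): flips 1 -> legal
(1,1): flips 1 -> legal
(1,2): flips 1 -> legal
(2,0): flips 3 -> legal
(3,0): no bracket -> illegal
(3,1): flips 1 -> legal
(3,4): no bracket -> illegal
(3,5): no bracket -> illegal
(4,3): no bracket -> illegal
(4,5): no bracket -> illegal
(5,3): no bracket -> illegal
(5,4): no bracket -> illegal
(5,5): flips 1 -> legal
W mobility = 6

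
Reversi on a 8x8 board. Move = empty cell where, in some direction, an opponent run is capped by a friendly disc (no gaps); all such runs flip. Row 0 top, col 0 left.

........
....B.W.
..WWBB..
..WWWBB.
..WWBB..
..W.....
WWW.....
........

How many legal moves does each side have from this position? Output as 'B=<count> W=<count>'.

Answer: B=8 W=9

Derivation:
-- B to move --
(0,5): no bracket -> illegal
(0,6): no bracket -> illegal
(0,7): flips 1 -> legal
(1,1): flips 2 -> legal
(1,2): flips 2 -> legal
(1,3): no bracket -> illegal
(1,5): no bracket -> illegal
(1,7): no bracket -> illegal
(2,1): flips 2 -> legal
(2,6): no bracket -> illegal
(2,7): no bracket -> illegal
(3,1): flips 3 -> legal
(4,1): flips 4 -> legal
(5,0): no bracket -> illegal
(5,1): flips 2 -> legal
(5,3): no bracket -> illegal
(5,4): no bracket -> illegal
(6,3): no bracket -> illegal
(7,0): flips 4 -> legal
(7,1): no bracket -> illegal
(7,2): no bracket -> illegal
(7,3): no bracket -> illegal
B mobility = 8
-- W to move --
(0,3): no bracket -> illegal
(0,4): flips 2 -> legal
(0,5): flips 1 -> legal
(1,3): no bracket -> illegal
(1,5): flips 1 -> legal
(2,6): flips 2 -> legal
(2,7): no bracket -> illegal
(3,7): flips 2 -> legal
(4,6): flips 2 -> legal
(4,7): no bracket -> illegal
(5,3): no bracket -> illegal
(5,4): flips 1 -> legal
(5,5): flips 1 -> legal
(5,6): flips 1 -> legal
W mobility = 9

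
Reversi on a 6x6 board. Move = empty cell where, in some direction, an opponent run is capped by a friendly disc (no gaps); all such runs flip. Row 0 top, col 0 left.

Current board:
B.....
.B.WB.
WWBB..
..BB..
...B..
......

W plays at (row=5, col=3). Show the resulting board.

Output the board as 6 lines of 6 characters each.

Answer: B.....
.B.WB.
WWBW..
..BW..
...W..
...W..

Derivation:
Place W at (5,3); scan 8 dirs for brackets.
Dir NW: first cell '.' (not opp) -> no flip
Dir N: opp run (4,3) (3,3) (2,3) capped by W -> flip
Dir NE: first cell '.' (not opp) -> no flip
Dir W: first cell '.' (not opp) -> no flip
Dir E: first cell '.' (not opp) -> no flip
Dir SW: edge -> no flip
Dir S: edge -> no flip
Dir SE: edge -> no flip
All flips: (2,3) (3,3) (4,3)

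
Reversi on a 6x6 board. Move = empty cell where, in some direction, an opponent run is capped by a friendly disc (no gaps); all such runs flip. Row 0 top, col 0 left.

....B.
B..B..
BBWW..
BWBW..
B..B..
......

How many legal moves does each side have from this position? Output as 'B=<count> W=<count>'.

Answer: B=6 W=5

Derivation:
-- B to move --
(1,1): no bracket -> illegal
(1,2): flips 1 -> legal
(1,4): flips 1 -> legal
(2,4): flips 2 -> legal
(3,4): flips 1 -> legal
(4,1): flips 1 -> legal
(4,2): flips 1 -> legal
(4,4): no bracket -> illegal
B mobility = 6
-- W to move --
(0,0): no bracket -> illegal
(0,1): no bracket -> illegal
(0,2): no bracket -> illegal
(0,3): flips 1 -> legal
(0,5): no bracket -> illegal
(1,1): flips 1 -> legal
(1,2): no bracket -> illegal
(1,4): no bracket -> illegal
(1,5): no bracket -> illegal
(2,4): no bracket -> illegal
(3,4): no bracket -> illegal
(4,1): flips 1 -> legal
(4,2): flips 1 -> legal
(4,4): no bracket -> illegal
(5,0): no bracket -> illegal
(5,1): no bracket -> illegal
(5,2): no bracket -> illegal
(5,3): flips 1 -> legal
(5,4): no bracket -> illegal
W mobility = 5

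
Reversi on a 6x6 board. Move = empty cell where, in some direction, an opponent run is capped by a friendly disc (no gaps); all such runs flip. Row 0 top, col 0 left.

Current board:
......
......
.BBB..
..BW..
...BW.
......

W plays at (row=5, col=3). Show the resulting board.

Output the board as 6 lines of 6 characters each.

Answer: ......
......
.BBB..
..BW..
...WW.
...W..

Derivation:
Place W at (5,3); scan 8 dirs for brackets.
Dir NW: first cell '.' (not opp) -> no flip
Dir N: opp run (4,3) capped by W -> flip
Dir NE: first cell 'W' (not opp) -> no flip
Dir W: first cell '.' (not opp) -> no flip
Dir E: first cell '.' (not opp) -> no flip
Dir SW: edge -> no flip
Dir S: edge -> no flip
Dir SE: edge -> no flip
All flips: (4,3)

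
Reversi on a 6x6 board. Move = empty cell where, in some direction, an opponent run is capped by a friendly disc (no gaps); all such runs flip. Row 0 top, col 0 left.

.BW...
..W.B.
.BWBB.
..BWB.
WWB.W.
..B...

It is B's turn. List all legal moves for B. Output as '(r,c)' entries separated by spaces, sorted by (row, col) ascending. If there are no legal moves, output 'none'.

Answer: (0,3) (3,0) (4,3) (5,0) (5,4)

Derivation:
(0,3): flips 2 -> legal
(1,1): no bracket -> illegal
(1,3): no bracket -> illegal
(3,0): flips 1 -> legal
(3,1): no bracket -> illegal
(3,5): no bracket -> illegal
(4,3): flips 1 -> legal
(4,5): no bracket -> illegal
(5,0): flips 1 -> legal
(5,1): no bracket -> illegal
(5,3): no bracket -> illegal
(5,4): flips 1 -> legal
(5,5): no bracket -> illegal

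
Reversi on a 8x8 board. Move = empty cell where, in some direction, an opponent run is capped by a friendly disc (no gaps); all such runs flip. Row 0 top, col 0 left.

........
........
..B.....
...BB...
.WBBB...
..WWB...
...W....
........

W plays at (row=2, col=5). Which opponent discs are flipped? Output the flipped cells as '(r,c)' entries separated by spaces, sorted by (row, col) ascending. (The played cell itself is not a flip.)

Dir NW: first cell '.' (not opp) -> no flip
Dir N: first cell '.' (not opp) -> no flip
Dir NE: first cell '.' (not opp) -> no flip
Dir W: first cell '.' (not opp) -> no flip
Dir E: first cell '.' (not opp) -> no flip
Dir SW: opp run (3,4) (4,3) capped by W -> flip
Dir S: first cell '.' (not opp) -> no flip
Dir SE: first cell '.' (not opp) -> no flip

Answer: (3,4) (4,3)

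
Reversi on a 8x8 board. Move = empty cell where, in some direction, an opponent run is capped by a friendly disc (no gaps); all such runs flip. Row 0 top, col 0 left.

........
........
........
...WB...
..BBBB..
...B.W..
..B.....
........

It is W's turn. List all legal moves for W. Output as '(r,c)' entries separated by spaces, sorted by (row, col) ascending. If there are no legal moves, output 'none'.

Answer: (3,5) (5,1) (6,3)

Derivation:
(2,3): no bracket -> illegal
(2,4): no bracket -> illegal
(2,5): no bracket -> illegal
(3,1): no bracket -> illegal
(3,2): no bracket -> illegal
(3,5): flips 2 -> legal
(3,6): no bracket -> illegal
(4,1): no bracket -> illegal
(4,6): no bracket -> illegal
(5,1): flips 1 -> legal
(5,2): no bracket -> illegal
(5,4): no bracket -> illegal
(5,6): no bracket -> illegal
(6,1): no bracket -> illegal
(6,3): flips 2 -> legal
(6,4): no bracket -> illegal
(7,1): no bracket -> illegal
(7,2): no bracket -> illegal
(7,3): no bracket -> illegal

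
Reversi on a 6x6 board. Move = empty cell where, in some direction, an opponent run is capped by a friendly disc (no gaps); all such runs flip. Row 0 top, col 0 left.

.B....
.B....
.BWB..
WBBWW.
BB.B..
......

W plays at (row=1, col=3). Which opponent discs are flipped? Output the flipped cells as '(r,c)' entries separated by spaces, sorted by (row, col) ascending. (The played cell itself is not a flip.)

Dir NW: first cell '.' (not opp) -> no flip
Dir N: first cell '.' (not opp) -> no flip
Dir NE: first cell '.' (not opp) -> no flip
Dir W: first cell '.' (not opp) -> no flip
Dir E: first cell '.' (not opp) -> no flip
Dir SW: first cell 'W' (not opp) -> no flip
Dir S: opp run (2,3) capped by W -> flip
Dir SE: first cell '.' (not opp) -> no flip

Answer: (2,3)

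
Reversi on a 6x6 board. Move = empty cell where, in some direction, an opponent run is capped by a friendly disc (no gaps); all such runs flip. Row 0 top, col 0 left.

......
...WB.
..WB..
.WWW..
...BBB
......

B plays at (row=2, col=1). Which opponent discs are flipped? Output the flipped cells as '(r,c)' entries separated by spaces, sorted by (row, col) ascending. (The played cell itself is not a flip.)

Dir NW: first cell '.' (not opp) -> no flip
Dir N: first cell '.' (not opp) -> no flip
Dir NE: first cell '.' (not opp) -> no flip
Dir W: first cell '.' (not opp) -> no flip
Dir E: opp run (2,2) capped by B -> flip
Dir SW: first cell '.' (not opp) -> no flip
Dir S: opp run (3,1), next='.' -> no flip
Dir SE: opp run (3,2) capped by B -> flip

Answer: (2,2) (3,2)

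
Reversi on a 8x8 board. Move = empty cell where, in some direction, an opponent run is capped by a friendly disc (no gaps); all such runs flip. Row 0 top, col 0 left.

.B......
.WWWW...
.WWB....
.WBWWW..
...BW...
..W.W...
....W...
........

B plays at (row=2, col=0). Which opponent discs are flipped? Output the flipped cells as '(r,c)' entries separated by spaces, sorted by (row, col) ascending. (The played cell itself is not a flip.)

Answer: (2,1) (2,2)

Derivation:
Dir NW: edge -> no flip
Dir N: first cell '.' (not opp) -> no flip
Dir NE: opp run (1,1), next='.' -> no flip
Dir W: edge -> no flip
Dir E: opp run (2,1) (2,2) capped by B -> flip
Dir SW: edge -> no flip
Dir S: first cell '.' (not opp) -> no flip
Dir SE: opp run (3,1), next='.' -> no flip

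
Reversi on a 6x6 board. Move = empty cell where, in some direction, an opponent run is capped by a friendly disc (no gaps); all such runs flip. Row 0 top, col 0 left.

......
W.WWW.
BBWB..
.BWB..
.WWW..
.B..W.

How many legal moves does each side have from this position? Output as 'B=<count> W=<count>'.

-- B to move --
(0,0): flips 1 -> legal
(0,1): flips 1 -> legal
(0,2): no bracket -> illegal
(0,3): flips 2 -> legal
(0,4): flips 2 -> legal
(0,5): flips 1 -> legal
(1,1): flips 1 -> legal
(1,5): no bracket -> illegal
(2,4): no bracket -> illegal
(2,5): no bracket -> illegal
(3,0): no bracket -> illegal
(3,4): no bracket -> illegal
(4,0): no bracket -> illegal
(4,4): no bracket -> illegal
(4,5): no bracket -> illegal
(5,0): flips 2 -> legal
(5,2): no bracket -> illegal
(5,3): flips 2 -> legal
(5,5): no bracket -> illegal
B mobility = 8
-- W to move --
(1,1): flips 2 -> legal
(2,4): flips 2 -> legal
(3,0): flips 3 -> legal
(3,4): flips 2 -> legal
(4,0): flips 1 -> legal
(4,4): flips 1 -> legal
(5,0): no bracket -> illegal
(5,2): no bracket -> illegal
W mobility = 6

Answer: B=8 W=6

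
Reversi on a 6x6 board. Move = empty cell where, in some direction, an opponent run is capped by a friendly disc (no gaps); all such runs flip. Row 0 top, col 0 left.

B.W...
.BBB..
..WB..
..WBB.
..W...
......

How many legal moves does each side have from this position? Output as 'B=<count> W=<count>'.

-- B to move --
(0,1): no bracket -> illegal
(0,3): no bracket -> illegal
(2,1): flips 1 -> legal
(3,1): flips 2 -> legal
(4,1): flips 1 -> legal
(4,3): no bracket -> illegal
(5,1): flips 1 -> legal
(5,2): flips 3 -> legal
(5,3): no bracket -> illegal
B mobility = 5
-- W to move --
(0,1): no bracket -> illegal
(0,3): no bracket -> illegal
(0,4): flips 1 -> legal
(1,0): no bracket -> illegal
(1,4): flips 1 -> legal
(2,0): flips 1 -> legal
(2,1): no bracket -> illegal
(2,4): flips 3 -> legal
(2,5): no bracket -> illegal
(3,5): flips 2 -> legal
(4,3): no bracket -> illegal
(4,4): flips 1 -> legal
(4,5): no bracket -> illegal
W mobility = 6

Answer: B=5 W=6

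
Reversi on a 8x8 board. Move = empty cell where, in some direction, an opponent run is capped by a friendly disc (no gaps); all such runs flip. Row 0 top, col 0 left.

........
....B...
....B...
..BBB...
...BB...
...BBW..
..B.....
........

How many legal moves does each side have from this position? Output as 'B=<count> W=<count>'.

Answer: B=2 W=2

Derivation:
-- B to move --
(4,5): no bracket -> illegal
(4,6): no bracket -> illegal
(5,6): flips 1 -> legal
(6,4): no bracket -> illegal
(6,5): no bracket -> illegal
(6,6): flips 1 -> legal
B mobility = 2
-- W to move --
(0,3): no bracket -> illegal
(0,4): no bracket -> illegal
(0,5): no bracket -> illegal
(1,3): no bracket -> illegal
(1,5): no bracket -> illegal
(2,1): no bracket -> illegal
(2,2): flips 2 -> legal
(2,3): no bracket -> illegal
(2,5): no bracket -> illegal
(3,1): no bracket -> illegal
(3,5): no bracket -> illegal
(4,1): no bracket -> illegal
(4,2): no bracket -> illegal
(4,5): no bracket -> illegal
(5,1): no bracket -> illegal
(5,2): flips 2 -> legal
(6,1): no bracket -> illegal
(6,3): no bracket -> illegal
(6,4): no bracket -> illegal
(6,5): no bracket -> illegal
(7,1): no bracket -> illegal
(7,2): no bracket -> illegal
(7,3): no bracket -> illegal
W mobility = 2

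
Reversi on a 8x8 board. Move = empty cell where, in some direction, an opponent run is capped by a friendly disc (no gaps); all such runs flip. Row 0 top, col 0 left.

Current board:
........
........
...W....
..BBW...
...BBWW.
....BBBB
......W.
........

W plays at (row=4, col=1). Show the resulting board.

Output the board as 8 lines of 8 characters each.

Answer: ........
........
...W....
..WBW...
.W.BBWW.
....BBBB
......W.
........

Derivation:
Place W at (4,1); scan 8 dirs for brackets.
Dir NW: first cell '.' (not opp) -> no flip
Dir N: first cell '.' (not opp) -> no flip
Dir NE: opp run (3,2) capped by W -> flip
Dir W: first cell '.' (not opp) -> no flip
Dir E: first cell '.' (not opp) -> no flip
Dir SW: first cell '.' (not opp) -> no flip
Dir S: first cell '.' (not opp) -> no flip
Dir SE: first cell '.' (not opp) -> no flip
All flips: (3,2)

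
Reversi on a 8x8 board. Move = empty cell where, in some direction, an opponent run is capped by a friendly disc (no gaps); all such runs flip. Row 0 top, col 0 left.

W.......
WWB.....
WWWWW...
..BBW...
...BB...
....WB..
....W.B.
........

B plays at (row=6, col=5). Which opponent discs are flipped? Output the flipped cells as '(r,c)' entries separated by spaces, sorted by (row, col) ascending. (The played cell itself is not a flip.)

Dir NW: opp run (5,4) capped by B -> flip
Dir N: first cell 'B' (not opp) -> no flip
Dir NE: first cell '.' (not opp) -> no flip
Dir W: opp run (6,4), next='.' -> no flip
Dir E: first cell 'B' (not opp) -> no flip
Dir SW: first cell '.' (not opp) -> no flip
Dir S: first cell '.' (not opp) -> no flip
Dir SE: first cell '.' (not opp) -> no flip

Answer: (5,4)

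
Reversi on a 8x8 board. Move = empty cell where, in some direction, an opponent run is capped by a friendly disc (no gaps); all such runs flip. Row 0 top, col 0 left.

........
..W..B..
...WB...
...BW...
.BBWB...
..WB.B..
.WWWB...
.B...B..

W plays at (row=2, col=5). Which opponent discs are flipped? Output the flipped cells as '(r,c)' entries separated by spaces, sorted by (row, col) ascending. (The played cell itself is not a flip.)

Dir NW: first cell '.' (not opp) -> no flip
Dir N: opp run (1,5), next='.' -> no flip
Dir NE: first cell '.' (not opp) -> no flip
Dir W: opp run (2,4) capped by W -> flip
Dir E: first cell '.' (not opp) -> no flip
Dir SW: first cell 'W' (not opp) -> no flip
Dir S: first cell '.' (not opp) -> no flip
Dir SE: first cell '.' (not opp) -> no flip

Answer: (2,4)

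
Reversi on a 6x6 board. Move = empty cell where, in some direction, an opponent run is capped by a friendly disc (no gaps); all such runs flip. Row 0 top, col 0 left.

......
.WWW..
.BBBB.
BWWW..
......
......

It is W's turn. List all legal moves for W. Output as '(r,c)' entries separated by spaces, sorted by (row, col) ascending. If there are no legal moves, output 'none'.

Answer: (1,0) (1,4) (1,5) (3,4) (3,5)

Derivation:
(1,0): flips 1 -> legal
(1,4): flips 1 -> legal
(1,5): flips 1 -> legal
(2,0): no bracket -> illegal
(2,5): no bracket -> illegal
(3,4): flips 1 -> legal
(3,5): flips 1 -> legal
(4,0): no bracket -> illegal
(4,1): no bracket -> illegal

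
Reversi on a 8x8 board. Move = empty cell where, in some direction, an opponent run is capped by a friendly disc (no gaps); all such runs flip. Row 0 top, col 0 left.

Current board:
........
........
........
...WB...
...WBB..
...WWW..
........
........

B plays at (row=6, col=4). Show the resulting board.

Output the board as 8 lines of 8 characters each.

Answer: ........
........
........
...WB...
...WBB..
...WBW..
....B...
........

Derivation:
Place B at (6,4); scan 8 dirs for brackets.
Dir NW: opp run (5,3), next='.' -> no flip
Dir N: opp run (5,4) capped by B -> flip
Dir NE: opp run (5,5), next='.' -> no flip
Dir W: first cell '.' (not opp) -> no flip
Dir E: first cell '.' (not opp) -> no flip
Dir SW: first cell '.' (not opp) -> no flip
Dir S: first cell '.' (not opp) -> no flip
Dir SE: first cell '.' (not opp) -> no flip
All flips: (5,4)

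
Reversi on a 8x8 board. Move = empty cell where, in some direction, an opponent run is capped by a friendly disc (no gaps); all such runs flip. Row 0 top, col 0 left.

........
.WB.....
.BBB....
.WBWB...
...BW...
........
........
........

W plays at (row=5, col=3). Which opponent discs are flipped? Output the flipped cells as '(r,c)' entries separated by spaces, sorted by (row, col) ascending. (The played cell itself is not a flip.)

Answer: (4,3)

Derivation:
Dir NW: first cell '.' (not opp) -> no flip
Dir N: opp run (4,3) capped by W -> flip
Dir NE: first cell 'W' (not opp) -> no flip
Dir W: first cell '.' (not opp) -> no flip
Dir E: first cell '.' (not opp) -> no flip
Dir SW: first cell '.' (not opp) -> no flip
Dir S: first cell '.' (not opp) -> no flip
Dir SE: first cell '.' (not opp) -> no flip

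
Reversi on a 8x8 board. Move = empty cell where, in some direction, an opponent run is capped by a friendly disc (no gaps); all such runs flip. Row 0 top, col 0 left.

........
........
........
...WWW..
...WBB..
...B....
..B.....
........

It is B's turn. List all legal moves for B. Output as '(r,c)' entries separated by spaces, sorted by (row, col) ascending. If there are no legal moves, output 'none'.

Answer: (2,2) (2,3) (2,4) (2,5) (2,6) (4,2)

Derivation:
(2,2): flips 1 -> legal
(2,3): flips 3 -> legal
(2,4): flips 1 -> legal
(2,5): flips 1 -> legal
(2,6): flips 1 -> legal
(3,2): no bracket -> illegal
(3,6): no bracket -> illegal
(4,2): flips 1 -> legal
(4,6): no bracket -> illegal
(5,2): no bracket -> illegal
(5,4): no bracket -> illegal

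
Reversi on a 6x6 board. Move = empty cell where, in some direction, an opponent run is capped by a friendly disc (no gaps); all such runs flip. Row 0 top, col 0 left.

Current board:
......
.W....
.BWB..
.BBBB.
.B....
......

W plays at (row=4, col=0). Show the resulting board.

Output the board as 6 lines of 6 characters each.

Place W at (4,0); scan 8 dirs for brackets.
Dir NW: edge -> no flip
Dir N: first cell '.' (not opp) -> no flip
Dir NE: opp run (3,1) capped by W -> flip
Dir W: edge -> no flip
Dir E: opp run (4,1), next='.' -> no flip
Dir SW: edge -> no flip
Dir S: first cell '.' (not opp) -> no flip
Dir SE: first cell '.' (not opp) -> no flip
All flips: (3,1)

Answer: ......
.W....
.BWB..
.WBBB.
WB....
......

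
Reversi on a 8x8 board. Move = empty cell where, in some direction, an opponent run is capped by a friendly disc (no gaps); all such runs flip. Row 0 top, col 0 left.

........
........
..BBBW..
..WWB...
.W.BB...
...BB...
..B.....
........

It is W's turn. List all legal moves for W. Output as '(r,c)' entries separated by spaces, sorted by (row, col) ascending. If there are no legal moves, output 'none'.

Answer: (1,1) (1,2) (1,3) (1,4) (1,5) (2,1) (3,5) (5,2) (5,5) (6,3) (6,5)

Derivation:
(1,1): flips 1 -> legal
(1,2): flips 1 -> legal
(1,3): flips 1 -> legal
(1,4): flips 1 -> legal
(1,5): flips 1 -> legal
(2,1): flips 3 -> legal
(3,1): no bracket -> illegal
(3,5): flips 1 -> legal
(4,2): no bracket -> illegal
(4,5): no bracket -> illegal
(5,1): no bracket -> illegal
(5,2): flips 2 -> legal
(5,5): flips 1 -> legal
(6,1): no bracket -> illegal
(6,3): flips 2 -> legal
(6,4): no bracket -> illegal
(6,5): flips 2 -> legal
(7,1): no bracket -> illegal
(7,2): no bracket -> illegal
(7,3): no bracket -> illegal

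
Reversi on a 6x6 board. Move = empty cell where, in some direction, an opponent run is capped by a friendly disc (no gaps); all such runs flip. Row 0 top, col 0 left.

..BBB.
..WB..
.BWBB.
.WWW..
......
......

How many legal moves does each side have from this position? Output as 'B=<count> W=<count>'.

-- B to move --
(0,1): flips 1 -> legal
(1,1): flips 1 -> legal
(2,0): no bracket -> illegal
(3,0): no bracket -> illegal
(3,4): no bracket -> illegal
(4,0): flips 2 -> legal
(4,1): flips 2 -> legal
(4,2): flips 4 -> legal
(4,3): flips 2 -> legal
(4,4): no bracket -> illegal
B mobility = 6
-- W to move --
(0,1): no bracket -> illegal
(0,5): no bracket -> illegal
(1,0): flips 1 -> legal
(1,1): flips 1 -> legal
(1,4): flips 2 -> legal
(1,5): flips 1 -> legal
(2,0): flips 1 -> legal
(2,5): flips 2 -> legal
(3,0): flips 1 -> legal
(3,4): flips 1 -> legal
(3,5): no bracket -> illegal
W mobility = 8

Answer: B=6 W=8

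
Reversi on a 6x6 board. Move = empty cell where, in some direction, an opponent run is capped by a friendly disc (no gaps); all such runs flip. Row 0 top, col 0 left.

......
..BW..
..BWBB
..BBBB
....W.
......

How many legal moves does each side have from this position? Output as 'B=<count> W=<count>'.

-- B to move --
(0,2): flips 1 -> legal
(0,3): flips 2 -> legal
(0,4): flips 1 -> legal
(1,4): flips 2 -> legal
(4,3): no bracket -> illegal
(4,5): no bracket -> illegal
(5,3): flips 1 -> legal
(5,4): flips 1 -> legal
(5,5): flips 1 -> legal
B mobility = 7
-- W to move --
(0,1): flips 1 -> legal
(0,2): no bracket -> illegal
(0,3): no bracket -> illegal
(1,1): flips 3 -> legal
(1,4): flips 2 -> legal
(1,5): no bracket -> illegal
(2,1): flips 1 -> legal
(3,1): flips 1 -> legal
(4,1): flips 1 -> legal
(4,2): no bracket -> illegal
(4,3): flips 1 -> legal
(4,5): flips 1 -> legal
W mobility = 8

Answer: B=7 W=8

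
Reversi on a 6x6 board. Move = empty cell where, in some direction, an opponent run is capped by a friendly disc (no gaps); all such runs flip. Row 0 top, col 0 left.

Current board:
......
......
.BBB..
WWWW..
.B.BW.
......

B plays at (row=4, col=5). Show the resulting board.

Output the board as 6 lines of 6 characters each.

Answer: ......
......
.BBB..
WWWW..
.B.BBB
......

Derivation:
Place B at (4,5); scan 8 dirs for brackets.
Dir NW: first cell '.' (not opp) -> no flip
Dir N: first cell '.' (not opp) -> no flip
Dir NE: edge -> no flip
Dir W: opp run (4,4) capped by B -> flip
Dir E: edge -> no flip
Dir SW: first cell '.' (not opp) -> no flip
Dir S: first cell '.' (not opp) -> no flip
Dir SE: edge -> no flip
All flips: (4,4)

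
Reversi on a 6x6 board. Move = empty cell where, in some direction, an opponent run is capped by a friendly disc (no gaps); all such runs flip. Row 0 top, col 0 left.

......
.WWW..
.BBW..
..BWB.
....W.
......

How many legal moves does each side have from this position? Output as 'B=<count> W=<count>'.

-- B to move --
(0,0): flips 1 -> legal
(0,1): flips 3 -> legal
(0,2): flips 1 -> legal
(0,3): flips 1 -> legal
(0,4): flips 1 -> legal
(1,0): no bracket -> illegal
(1,4): flips 1 -> legal
(2,0): no bracket -> illegal
(2,4): flips 1 -> legal
(3,5): no bracket -> illegal
(4,2): no bracket -> illegal
(4,3): no bracket -> illegal
(4,5): no bracket -> illegal
(5,3): no bracket -> illegal
(5,4): flips 1 -> legal
(5,5): flips 2 -> legal
B mobility = 9
-- W to move --
(1,0): no bracket -> illegal
(2,0): flips 2 -> legal
(2,4): flips 1 -> legal
(2,5): no bracket -> illegal
(3,0): flips 1 -> legal
(3,1): flips 3 -> legal
(3,5): flips 1 -> legal
(4,1): flips 1 -> legal
(4,2): flips 2 -> legal
(4,3): no bracket -> illegal
(4,5): flips 1 -> legal
W mobility = 8

Answer: B=9 W=8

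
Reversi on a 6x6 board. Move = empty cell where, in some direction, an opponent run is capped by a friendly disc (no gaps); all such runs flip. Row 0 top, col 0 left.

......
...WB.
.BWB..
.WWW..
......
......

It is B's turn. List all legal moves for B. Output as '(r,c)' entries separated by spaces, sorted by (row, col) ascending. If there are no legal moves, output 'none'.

Answer: (0,3) (1,2) (4,1) (4,3)

Derivation:
(0,2): no bracket -> illegal
(0,3): flips 1 -> legal
(0,4): no bracket -> illegal
(1,1): no bracket -> illegal
(1,2): flips 1 -> legal
(2,0): no bracket -> illegal
(2,4): no bracket -> illegal
(3,0): no bracket -> illegal
(3,4): no bracket -> illegal
(4,0): no bracket -> illegal
(4,1): flips 2 -> legal
(4,2): no bracket -> illegal
(4,3): flips 2 -> legal
(4,4): no bracket -> illegal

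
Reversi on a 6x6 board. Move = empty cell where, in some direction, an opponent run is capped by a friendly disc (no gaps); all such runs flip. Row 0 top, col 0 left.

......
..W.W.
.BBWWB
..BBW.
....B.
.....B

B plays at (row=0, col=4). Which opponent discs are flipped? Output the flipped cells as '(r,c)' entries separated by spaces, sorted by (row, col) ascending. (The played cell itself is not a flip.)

Answer: (1,4) (2,4) (3,4)

Derivation:
Dir NW: edge -> no flip
Dir N: edge -> no flip
Dir NE: edge -> no flip
Dir W: first cell '.' (not opp) -> no flip
Dir E: first cell '.' (not opp) -> no flip
Dir SW: first cell '.' (not opp) -> no flip
Dir S: opp run (1,4) (2,4) (3,4) capped by B -> flip
Dir SE: first cell '.' (not opp) -> no flip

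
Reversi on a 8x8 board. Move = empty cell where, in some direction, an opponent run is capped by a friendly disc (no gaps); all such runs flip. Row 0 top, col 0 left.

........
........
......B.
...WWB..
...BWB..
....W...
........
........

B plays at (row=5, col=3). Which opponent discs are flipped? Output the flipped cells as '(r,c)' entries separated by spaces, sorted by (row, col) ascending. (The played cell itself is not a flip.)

Dir NW: first cell '.' (not opp) -> no flip
Dir N: first cell 'B' (not opp) -> no flip
Dir NE: opp run (4,4) capped by B -> flip
Dir W: first cell '.' (not opp) -> no flip
Dir E: opp run (5,4), next='.' -> no flip
Dir SW: first cell '.' (not opp) -> no flip
Dir S: first cell '.' (not opp) -> no flip
Dir SE: first cell '.' (not opp) -> no flip

Answer: (4,4)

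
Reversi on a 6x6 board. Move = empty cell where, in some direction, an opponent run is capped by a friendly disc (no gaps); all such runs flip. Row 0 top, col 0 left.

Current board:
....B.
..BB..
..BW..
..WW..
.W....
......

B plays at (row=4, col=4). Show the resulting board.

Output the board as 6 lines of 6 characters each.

Answer: ....B.
..BB..
..BW..
..WB..
.W..B.
......

Derivation:
Place B at (4,4); scan 8 dirs for brackets.
Dir NW: opp run (3,3) capped by B -> flip
Dir N: first cell '.' (not opp) -> no flip
Dir NE: first cell '.' (not opp) -> no flip
Dir W: first cell '.' (not opp) -> no flip
Dir E: first cell '.' (not opp) -> no flip
Dir SW: first cell '.' (not opp) -> no flip
Dir S: first cell '.' (not opp) -> no flip
Dir SE: first cell '.' (not opp) -> no flip
All flips: (3,3)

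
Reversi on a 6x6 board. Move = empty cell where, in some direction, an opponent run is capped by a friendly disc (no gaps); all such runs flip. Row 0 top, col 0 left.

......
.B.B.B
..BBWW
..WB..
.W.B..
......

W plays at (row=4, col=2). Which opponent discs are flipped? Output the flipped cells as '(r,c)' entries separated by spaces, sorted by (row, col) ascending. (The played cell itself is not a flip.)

Dir NW: first cell '.' (not opp) -> no flip
Dir N: first cell 'W' (not opp) -> no flip
Dir NE: opp run (3,3) capped by W -> flip
Dir W: first cell 'W' (not opp) -> no flip
Dir E: opp run (4,3), next='.' -> no flip
Dir SW: first cell '.' (not opp) -> no flip
Dir S: first cell '.' (not opp) -> no flip
Dir SE: first cell '.' (not opp) -> no flip

Answer: (3,3)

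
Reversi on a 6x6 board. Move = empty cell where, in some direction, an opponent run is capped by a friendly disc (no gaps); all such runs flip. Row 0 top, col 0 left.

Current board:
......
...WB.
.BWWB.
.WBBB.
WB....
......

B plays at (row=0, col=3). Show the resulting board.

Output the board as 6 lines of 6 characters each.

Place B at (0,3); scan 8 dirs for brackets.
Dir NW: edge -> no flip
Dir N: edge -> no flip
Dir NE: edge -> no flip
Dir W: first cell '.' (not opp) -> no flip
Dir E: first cell '.' (not opp) -> no flip
Dir SW: first cell '.' (not opp) -> no flip
Dir S: opp run (1,3) (2,3) capped by B -> flip
Dir SE: first cell 'B' (not opp) -> no flip
All flips: (1,3) (2,3)

Answer: ...B..
...BB.
.BWBB.
.WBBB.
WB....
......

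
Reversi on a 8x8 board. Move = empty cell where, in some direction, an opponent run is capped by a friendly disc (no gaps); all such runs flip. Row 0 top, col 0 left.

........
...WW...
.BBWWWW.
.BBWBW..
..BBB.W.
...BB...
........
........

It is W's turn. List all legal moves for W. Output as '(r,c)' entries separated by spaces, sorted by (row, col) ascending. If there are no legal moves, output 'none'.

(1,0): no bracket -> illegal
(1,1): flips 1 -> legal
(1,2): no bracket -> illegal
(2,0): flips 2 -> legal
(3,0): flips 2 -> legal
(4,0): flips 2 -> legal
(4,1): flips 1 -> legal
(4,5): flips 1 -> legal
(5,1): flips 1 -> legal
(5,2): flips 2 -> legal
(5,5): flips 1 -> legal
(6,2): flips 2 -> legal
(6,3): flips 2 -> legal
(6,4): flips 3 -> legal
(6,5): no bracket -> illegal

Answer: (1,1) (2,0) (3,0) (4,0) (4,1) (4,5) (5,1) (5,2) (5,5) (6,2) (6,3) (6,4)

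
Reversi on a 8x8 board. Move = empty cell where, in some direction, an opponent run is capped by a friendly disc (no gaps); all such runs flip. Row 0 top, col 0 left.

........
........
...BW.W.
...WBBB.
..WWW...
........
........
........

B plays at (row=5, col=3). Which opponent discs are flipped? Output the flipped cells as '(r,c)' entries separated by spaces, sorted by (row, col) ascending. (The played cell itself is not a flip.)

Dir NW: opp run (4,2), next='.' -> no flip
Dir N: opp run (4,3) (3,3) capped by B -> flip
Dir NE: opp run (4,4) capped by B -> flip
Dir W: first cell '.' (not opp) -> no flip
Dir E: first cell '.' (not opp) -> no flip
Dir SW: first cell '.' (not opp) -> no flip
Dir S: first cell '.' (not opp) -> no flip
Dir SE: first cell '.' (not opp) -> no flip

Answer: (3,3) (4,3) (4,4)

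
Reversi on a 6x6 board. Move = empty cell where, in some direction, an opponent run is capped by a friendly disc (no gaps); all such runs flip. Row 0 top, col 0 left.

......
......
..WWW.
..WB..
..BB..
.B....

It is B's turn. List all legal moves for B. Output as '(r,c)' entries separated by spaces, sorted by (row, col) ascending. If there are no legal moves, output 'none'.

Answer: (1,1) (1,2) (1,3) (1,5) (2,1) (3,1)

Derivation:
(1,1): flips 1 -> legal
(1,2): flips 2 -> legal
(1,3): flips 1 -> legal
(1,4): no bracket -> illegal
(1,5): flips 1 -> legal
(2,1): flips 1 -> legal
(2,5): no bracket -> illegal
(3,1): flips 1 -> legal
(3,4): no bracket -> illegal
(3,5): no bracket -> illegal
(4,1): no bracket -> illegal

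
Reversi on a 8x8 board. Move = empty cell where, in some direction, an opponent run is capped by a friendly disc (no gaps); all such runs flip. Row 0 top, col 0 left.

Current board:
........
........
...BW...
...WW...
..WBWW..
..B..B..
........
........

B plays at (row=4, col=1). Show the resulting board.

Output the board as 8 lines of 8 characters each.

Answer: ........
........
...BW...
...WW...
.BBBWW..
..B..B..
........
........

Derivation:
Place B at (4,1); scan 8 dirs for brackets.
Dir NW: first cell '.' (not opp) -> no flip
Dir N: first cell '.' (not opp) -> no flip
Dir NE: first cell '.' (not opp) -> no flip
Dir W: first cell '.' (not opp) -> no flip
Dir E: opp run (4,2) capped by B -> flip
Dir SW: first cell '.' (not opp) -> no flip
Dir S: first cell '.' (not opp) -> no flip
Dir SE: first cell 'B' (not opp) -> no flip
All flips: (4,2)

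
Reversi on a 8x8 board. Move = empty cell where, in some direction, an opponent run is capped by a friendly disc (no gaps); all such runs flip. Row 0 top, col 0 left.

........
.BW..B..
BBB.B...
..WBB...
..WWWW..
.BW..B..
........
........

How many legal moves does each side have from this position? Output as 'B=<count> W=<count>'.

-- B to move --
(0,1): no bracket -> illegal
(0,2): flips 1 -> legal
(0,3): flips 1 -> legal
(1,3): flips 1 -> legal
(2,3): no bracket -> illegal
(3,1): flips 1 -> legal
(3,5): flips 1 -> legal
(3,6): no bracket -> illegal
(4,1): no bracket -> illegal
(4,6): no bracket -> illegal
(5,3): flips 2 -> legal
(5,4): flips 3 -> legal
(5,6): flips 1 -> legal
(6,1): flips 2 -> legal
(6,2): flips 3 -> legal
(6,3): no bracket -> illegal
B mobility = 10
-- W to move --
(0,0): flips 3 -> legal
(0,1): no bracket -> illegal
(0,2): no bracket -> illegal
(0,4): no bracket -> illegal
(0,5): no bracket -> illegal
(0,6): flips 3 -> legal
(1,0): flips 2 -> legal
(1,3): no bracket -> illegal
(1,4): flips 2 -> legal
(1,6): no bracket -> illegal
(2,3): flips 2 -> legal
(2,5): flips 1 -> legal
(2,6): no bracket -> illegal
(3,0): flips 1 -> legal
(3,1): no bracket -> illegal
(3,5): flips 2 -> legal
(4,0): no bracket -> illegal
(4,1): no bracket -> illegal
(4,6): no bracket -> illegal
(5,0): flips 1 -> legal
(5,4): no bracket -> illegal
(5,6): no bracket -> illegal
(6,0): flips 1 -> legal
(6,1): no bracket -> illegal
(6,2): no bracket -> illegal
(6,4): no bracket -> illegal
(6,5): flips 1 -> legal
(6,6): flips 1 -> legal
W mobility = 12

Answer: B=10 W=12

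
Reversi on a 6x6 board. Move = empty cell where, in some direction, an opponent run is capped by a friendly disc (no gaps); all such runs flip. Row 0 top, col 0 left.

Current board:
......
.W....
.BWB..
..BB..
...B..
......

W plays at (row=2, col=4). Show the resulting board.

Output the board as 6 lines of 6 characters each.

Place W at (2,4); scan 8 dirs for brackets.
Dir NW: first cell '.' (not opp) -> no flip
Dir N: first cell '.' (not opp) -> no flip
Dir NE: first cell '.' (not opp) -> no flip
Dir W: opp run (2,3) capped by W -> flip
Dir E: first cell '.' (not opp) -> no flip
Dir SW: opp run (3,3), next='.' -> no flip
Dir S: first cell '.' (not opp) -> no flip
Dir SE: first cell '.' (not opp) -> no flip
All flips: (2,3)

Answer: ......
.W....
.BWWW.
..BB..
...B..
......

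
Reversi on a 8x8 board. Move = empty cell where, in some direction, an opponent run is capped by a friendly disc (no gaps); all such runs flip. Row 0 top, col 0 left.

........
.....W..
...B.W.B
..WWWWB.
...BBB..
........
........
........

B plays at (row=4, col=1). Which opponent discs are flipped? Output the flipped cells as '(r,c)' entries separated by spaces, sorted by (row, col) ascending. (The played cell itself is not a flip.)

Dir NW: first cell '.' (not opp) -> no flip
Dir N: first cell '.' (not opp) -> no flip
Dir NE: opp run (3,2) capped by B -> flip
Dir W: first cell '.' (not opp) -> no flip
Dir E: first cell '.' (not opp) -> no flip
Dir SW: first cell '.' (not opp) -> no flip
Dir S: first cell '.' (not opp) -> no flip
Dir SE: first cell '.' (not opp) -> no flip

Answer: (3,2)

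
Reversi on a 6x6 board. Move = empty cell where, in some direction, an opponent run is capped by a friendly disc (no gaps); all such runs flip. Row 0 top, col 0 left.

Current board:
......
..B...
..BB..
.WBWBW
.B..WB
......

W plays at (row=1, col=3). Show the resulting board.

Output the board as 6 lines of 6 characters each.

Place W at (1,3); scan 8 dirs for brackets.
Dir NW: first cell '.' (not opp) -> no flip
Dir N: first cell '.' (not opp) -> no flip
Dir NE: first cell '.' (not opp) -> no flip
Dir W: opp run (1,2), next='.' -> no flip
Dir E: first cell '.' (not opp) -> no flip
Dir SW: opp run (2,2) capped by W -> flip
Dir S: opp run (2,3) capped by W -> flip
Dir SE: first cell '.' (not opp) -> no flip
All flips: (2,2) (2,3)

Answer: ......
..BW..
..WW..
.WBWBW
.B..WB
......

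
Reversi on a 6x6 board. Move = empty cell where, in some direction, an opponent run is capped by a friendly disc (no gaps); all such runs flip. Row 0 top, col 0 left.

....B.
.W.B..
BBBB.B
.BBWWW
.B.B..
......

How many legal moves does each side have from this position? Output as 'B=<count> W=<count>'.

Answer: B=5 W=7

Derivation:
-- B to move --
(0,0): flips 1 -> legal
(0,1): flips 1 -> legal
(0,2): flips 1 -> legal
(1,0): no bracket -> illegal
(1,2): no bracket -> illegal
(2,4): no bracket -> illegal
(4,2): no bracket -> illegal
(4,4): flips 1 -> legal
(4,5): flips 2 -> legal
B mobility = 5
-- W to move --
(0,2): no bracket -> illegal
(0,3): flips 2 -> legal
(0,5): no bracket -> illegal
(1,0): no bracket -> illegal
(1,2): flips 1 -> legal
(1,4): no bracket -> illegal
(1,5): flips 1 -> legal
(2,4): no bracket -> illegal
(3,0): flips 2 -> legal
(4,0): no bracket -> illegal
(4,2): no bracket -> illegal
(4,4): no bracket -> illegal
(5,0): no bracket -> illegal
(5,1): flips 3 -> legal
(5,2): flips 1 -> legal
(5,3): flips 1 -> legal
(5,4): no bracket -> illegal
W mobility = 7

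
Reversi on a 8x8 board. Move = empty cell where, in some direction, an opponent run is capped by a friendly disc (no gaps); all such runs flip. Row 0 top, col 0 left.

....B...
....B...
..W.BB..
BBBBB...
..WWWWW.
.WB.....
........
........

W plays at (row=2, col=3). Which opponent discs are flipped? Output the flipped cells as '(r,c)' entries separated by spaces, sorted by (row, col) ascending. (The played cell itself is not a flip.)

Dir NW: first cell '.' (not opp) -> no flip
Dir N: first cell '.' (not opp) -> no flip
Dir NE: opp run (1,4), next='.' -> no flip
Dir W: first cell 'W' (not opp) -> no flip
Dir E: opp run (2,4) (2,5), next='.' -> no flip
Dir SW: opp run (3,2), next='.' -> no flip
Dir S: opp run (3,3) capped by W -> flip
Dir SE: opp run (3,4) capped by W -> flip

Answer: (3,3) (3,4)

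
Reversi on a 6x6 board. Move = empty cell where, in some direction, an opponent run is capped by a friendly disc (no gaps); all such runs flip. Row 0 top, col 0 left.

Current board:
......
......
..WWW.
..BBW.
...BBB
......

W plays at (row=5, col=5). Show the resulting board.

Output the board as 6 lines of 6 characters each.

Answer: ......
......
..WWW.
..BWW.
...BWB
.....W

Derivation:
Place W at (5,5); scan 8 dirs for brackets.
Dir NW: opp run (4,4) (3,3) capped by W -> flip
Dir N: opp run (4,5), next='.' -> no flip
Dir NE: edge -> no flip
Dir W: first cell '.' (not opp) -> no flip
Dir E: edge -> no flip
Dir SW: edge -> no flip
Dir S: edge -> no flip
Dir SE: edge -> no flip
All flips: (3,3) (4,4)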